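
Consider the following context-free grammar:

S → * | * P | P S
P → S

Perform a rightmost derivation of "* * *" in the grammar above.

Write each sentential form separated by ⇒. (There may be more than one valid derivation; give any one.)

S ⇒ * P ⇒ * S ⇒ * * P ⇒ * * S ⇒ * * *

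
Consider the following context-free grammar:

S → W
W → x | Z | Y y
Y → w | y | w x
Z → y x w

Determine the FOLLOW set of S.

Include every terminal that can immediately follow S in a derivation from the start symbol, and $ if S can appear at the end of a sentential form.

We compute FOLLOW(S) using the standard algorithm.
FOLLOW(S) starts with {$}.
FIRST(S) = {w, x, y}
FIRST(W) = {w, x, y}
FIRST(Y) = {w, y}
FIRST(Z) = {y}
FOLLOW(S) = {$}
FOLLOW(W) = {$}
FOLLOW(Y) = {y}
FOLLOW(Z) = {$}
Therefore, FOLLOW(S) = {$}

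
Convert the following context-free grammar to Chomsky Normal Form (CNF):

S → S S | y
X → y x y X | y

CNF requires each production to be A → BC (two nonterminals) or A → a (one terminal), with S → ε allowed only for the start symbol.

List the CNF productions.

S → y; TY → y; TX → x; X → y; S → S S; X → TY X0; X0 → TX X1; X1 → TY X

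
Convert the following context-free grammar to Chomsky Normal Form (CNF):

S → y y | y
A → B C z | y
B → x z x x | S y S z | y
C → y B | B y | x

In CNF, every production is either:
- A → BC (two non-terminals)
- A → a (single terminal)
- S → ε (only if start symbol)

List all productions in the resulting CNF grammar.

TY → y; S → y; TZ → z; A → y; TX → x; B → y; C → x; S → TY TY; A → B X0; X0 → C TZ; B → TX X1; X1 → TZ X2; X2 → TX TX; B → S X3; X3 → TY X4; X4 → S TZ; C → TY B; C → B TY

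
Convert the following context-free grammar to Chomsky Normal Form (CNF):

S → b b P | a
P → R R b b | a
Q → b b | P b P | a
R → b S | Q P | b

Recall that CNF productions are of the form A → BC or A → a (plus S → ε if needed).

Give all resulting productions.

TB → b; S → a; P → a; Q → a; R → b; S → TB X0; X0 → TB P; P → R X1; X1 → R X2; X2 → TB TB; Q → TB TB; Q → P X3; X3 → TB P; R → TB S; R → Q P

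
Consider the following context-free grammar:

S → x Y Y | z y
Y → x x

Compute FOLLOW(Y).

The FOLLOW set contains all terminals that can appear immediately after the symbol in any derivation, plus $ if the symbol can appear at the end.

We compute FOLLOW(Y) using the standard algorithm.
FOLLOW(S) starts with {$}.
FIRST(S) = {x, z}
FIRST(Y) = {x}
FOLLOW(S) = {$}
FOLLOW(Y) = {$, x}
Therefore, FOLLOW(Y) = {$, x}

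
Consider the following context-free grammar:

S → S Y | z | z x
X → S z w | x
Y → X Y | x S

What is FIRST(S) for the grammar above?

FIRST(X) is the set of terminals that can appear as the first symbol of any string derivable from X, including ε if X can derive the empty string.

We compute FIRST(S) using the standard algorithm.
FIRST(S) = {z}
FIRST(X) = {x, z}
FIRST(Y) = {x, z}
Therefore, FIRST(S) = {z}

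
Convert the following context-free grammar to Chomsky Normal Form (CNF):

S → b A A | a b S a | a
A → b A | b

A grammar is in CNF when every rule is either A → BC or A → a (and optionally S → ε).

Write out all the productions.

TB → b; TA → a; S → a; A → b; S → TB X0; X0 → A A; S → TA X1; X1 → TB X2; X2 → S TA; A → TB A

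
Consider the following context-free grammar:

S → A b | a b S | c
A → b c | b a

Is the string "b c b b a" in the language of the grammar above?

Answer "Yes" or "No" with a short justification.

No - no valid derivation exists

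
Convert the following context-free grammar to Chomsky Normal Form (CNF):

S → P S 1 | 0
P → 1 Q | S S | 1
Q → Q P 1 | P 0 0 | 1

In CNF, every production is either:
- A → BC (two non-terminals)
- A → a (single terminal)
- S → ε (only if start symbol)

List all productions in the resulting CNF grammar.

T1 → 1; S → 0; P → 1; T0 → 0; Q → 1; S → P X0; X0 → S T1; P → T1 Q; P → S S; Q → Q X1; X1 → P T1; Q → P X2; X2 → T0 T0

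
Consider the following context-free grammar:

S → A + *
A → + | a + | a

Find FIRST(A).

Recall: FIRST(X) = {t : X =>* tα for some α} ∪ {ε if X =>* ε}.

We compute FIRST(A) using the standard algorithm.
FIRST(A) = {+, a}
FIRST(S) = {+, a}
Therefore, FIRST(A) = {+, a}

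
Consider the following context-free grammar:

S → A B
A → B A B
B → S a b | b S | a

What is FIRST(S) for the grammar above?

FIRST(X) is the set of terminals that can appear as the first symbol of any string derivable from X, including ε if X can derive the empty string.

We compute FIRST(S) using the standard algorithm.
FIRST(A) = {a, b}
FIRST(B) = {a, b}
FIRST(S) = {a, b}
Therefore, FIRST(S) = {a, b}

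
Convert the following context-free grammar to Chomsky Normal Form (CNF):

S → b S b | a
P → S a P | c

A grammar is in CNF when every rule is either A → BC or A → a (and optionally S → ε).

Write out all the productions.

TB → b; S → a; TA → a; P → c; S → TB X0; X0 → S TB; P → S X1; X1 → TA P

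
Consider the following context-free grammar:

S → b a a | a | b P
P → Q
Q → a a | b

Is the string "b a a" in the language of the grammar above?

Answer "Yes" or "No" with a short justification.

Yes - a valid derivation exists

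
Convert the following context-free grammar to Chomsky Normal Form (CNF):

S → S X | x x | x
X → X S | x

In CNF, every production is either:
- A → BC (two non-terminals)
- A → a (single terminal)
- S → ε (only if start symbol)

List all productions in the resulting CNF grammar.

TX → x; S → x; X → x; S → S X; S → TX TX; X → X S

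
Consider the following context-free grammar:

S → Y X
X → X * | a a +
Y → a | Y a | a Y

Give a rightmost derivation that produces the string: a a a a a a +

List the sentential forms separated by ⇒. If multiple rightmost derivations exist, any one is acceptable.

S ⇒ Y X ⇒ Y a a + ⇒ Y a a a + ⇒ Y a a a a + ⇒ Y a a a a a + ⇒ a a a a a a +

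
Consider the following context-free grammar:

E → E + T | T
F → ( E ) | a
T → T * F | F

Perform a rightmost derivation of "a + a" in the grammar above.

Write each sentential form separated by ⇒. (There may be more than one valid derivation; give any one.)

E ⇒ E + T ⇒ E + F ⇒ E + a ⇒ T + a ⇒ F + a ⇒ a + a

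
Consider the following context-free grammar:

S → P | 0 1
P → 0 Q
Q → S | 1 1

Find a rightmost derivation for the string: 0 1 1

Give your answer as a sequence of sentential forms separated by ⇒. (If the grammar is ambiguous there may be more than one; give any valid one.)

S ⇒ P ⇒ 0 Q ⇒ 0 1 1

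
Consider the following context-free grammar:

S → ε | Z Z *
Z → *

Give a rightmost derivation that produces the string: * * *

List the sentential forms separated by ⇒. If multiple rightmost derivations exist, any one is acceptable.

S ⇒ Z Z * ⇒ Z * * ⇒ * * *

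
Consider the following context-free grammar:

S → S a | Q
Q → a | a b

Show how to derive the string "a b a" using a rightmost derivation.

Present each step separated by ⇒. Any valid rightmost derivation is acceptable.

S ⇒ S a ⇒ Q a ⇒ a b a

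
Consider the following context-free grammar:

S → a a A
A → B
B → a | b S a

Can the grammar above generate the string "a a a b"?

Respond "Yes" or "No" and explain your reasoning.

No - no valid derivation exists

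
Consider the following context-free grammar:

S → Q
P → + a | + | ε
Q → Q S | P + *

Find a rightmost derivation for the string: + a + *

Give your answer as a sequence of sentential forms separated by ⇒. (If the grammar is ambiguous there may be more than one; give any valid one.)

S ⇒ Q ⇒ P + * ⇒ + a + *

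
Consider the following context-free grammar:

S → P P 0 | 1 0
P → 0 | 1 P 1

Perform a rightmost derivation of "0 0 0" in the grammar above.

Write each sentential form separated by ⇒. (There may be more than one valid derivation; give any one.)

S ⇒ P P 0 ⇒ P 0 0 ⇒ 0 0 0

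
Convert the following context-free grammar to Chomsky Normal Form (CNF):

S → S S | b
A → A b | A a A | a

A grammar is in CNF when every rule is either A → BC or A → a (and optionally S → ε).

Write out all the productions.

S → b; TB → b; TA → a; A → a; S → S S; A → A TB; A → A X0; X0 → TA A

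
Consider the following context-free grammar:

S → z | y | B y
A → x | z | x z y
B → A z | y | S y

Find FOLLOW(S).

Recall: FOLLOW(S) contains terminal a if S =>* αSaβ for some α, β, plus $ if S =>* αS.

We compute FOLLOW(S) using the standard algorithm.
FOLLOW(S) starts with {$}.
FIRST(A) = {x, z}
FIRST(B) = {x, y, z}
FIRST(S) = {x, y, z}
FOLLOW(A) = {z}
FOLLOW(B) = {y}
FOLLOW(S) = {$, y}
Therefore, FOLLOW(S) = {$, y}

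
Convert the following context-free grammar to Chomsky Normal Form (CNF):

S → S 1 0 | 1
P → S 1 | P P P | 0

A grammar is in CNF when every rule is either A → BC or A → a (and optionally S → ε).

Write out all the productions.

T1 → 1; T0 → 0; S → 1; P → 0; S → S X0; X0 → T1 T0; P → S T1; P → P X1; X1 → P P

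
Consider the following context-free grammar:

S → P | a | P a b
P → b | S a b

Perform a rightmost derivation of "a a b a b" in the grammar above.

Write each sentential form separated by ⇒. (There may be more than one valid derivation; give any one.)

S ⇒ P a b ⇒ S a b a b ⇒ a a b a b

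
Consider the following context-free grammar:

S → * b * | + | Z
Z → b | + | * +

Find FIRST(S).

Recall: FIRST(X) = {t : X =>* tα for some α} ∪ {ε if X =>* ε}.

We compute FIRST(S) using the standard algorithm.
FIRST(S) = {*, +, b}
FIRST(Z) = {*, +, b}
Therefore, FIRST(S) = {*, +, b}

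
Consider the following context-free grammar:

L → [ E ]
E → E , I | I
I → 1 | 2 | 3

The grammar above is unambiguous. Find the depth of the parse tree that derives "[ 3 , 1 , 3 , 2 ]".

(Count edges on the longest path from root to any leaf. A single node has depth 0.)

6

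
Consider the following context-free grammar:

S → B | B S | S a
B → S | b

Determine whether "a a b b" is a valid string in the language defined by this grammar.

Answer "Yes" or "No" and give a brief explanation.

No - no valid derivation exists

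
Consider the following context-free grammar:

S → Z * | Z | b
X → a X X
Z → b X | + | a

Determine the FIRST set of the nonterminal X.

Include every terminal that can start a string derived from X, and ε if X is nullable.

We compute FIRST(X) using the standard algorithm.
FIRST(S) = {+, a, b}
FIRST(X) = {a}
FIRST(Z) = {+, a, b}
Therefore, FIRST(X) = {a}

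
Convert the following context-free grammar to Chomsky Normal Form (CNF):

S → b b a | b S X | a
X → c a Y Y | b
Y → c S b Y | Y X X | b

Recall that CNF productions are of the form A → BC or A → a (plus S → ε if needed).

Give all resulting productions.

TB → b; TA → a; S → a; TC → c; X → b; Y → b; S → TB X0; X0 → TB TA; S → TB X1; X1 → S X; X → TC X2; X2 → TA X3; X3 → Y Y; Y → TC X4; X4 → S X5; X5 → TB Y; Y → Y X6; X6 → X X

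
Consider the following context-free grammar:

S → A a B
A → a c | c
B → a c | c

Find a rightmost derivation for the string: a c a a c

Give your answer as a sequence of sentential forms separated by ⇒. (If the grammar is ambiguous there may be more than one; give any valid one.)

S ⇒ A a B ⇒ A a a c ⇒ a c a a c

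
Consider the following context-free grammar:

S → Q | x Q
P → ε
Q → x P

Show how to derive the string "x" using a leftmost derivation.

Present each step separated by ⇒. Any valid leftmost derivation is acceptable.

S ⇒ Q ⇒ x P ⇒ x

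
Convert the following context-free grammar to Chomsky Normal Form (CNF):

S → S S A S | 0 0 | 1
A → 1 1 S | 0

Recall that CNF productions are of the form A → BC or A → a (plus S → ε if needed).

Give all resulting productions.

T0 → 0; S → 1; T1 → 1; A → 0; S → S X0; X0 → S X1; X1 → A S; S → T0 T0; A → T1 X2; X2 → T1 S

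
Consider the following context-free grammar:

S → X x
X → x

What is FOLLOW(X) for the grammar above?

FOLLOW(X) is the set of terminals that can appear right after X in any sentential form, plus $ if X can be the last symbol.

We compute FOLLOW(X) using the standard algorithm.
FOLLOW(S) starts with {$}.
FIRST(S) = {x}
FIRST(X) = {x}
FOLLOW(S) = {$}
FOLLOW(X) = {x}
Therefore, FOLLOW(X) = {x}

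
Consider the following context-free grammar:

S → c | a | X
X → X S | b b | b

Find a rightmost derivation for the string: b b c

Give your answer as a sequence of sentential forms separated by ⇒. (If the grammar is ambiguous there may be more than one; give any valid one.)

S ⇒ X ⇒ X S ⇒ X c ⇒ b b c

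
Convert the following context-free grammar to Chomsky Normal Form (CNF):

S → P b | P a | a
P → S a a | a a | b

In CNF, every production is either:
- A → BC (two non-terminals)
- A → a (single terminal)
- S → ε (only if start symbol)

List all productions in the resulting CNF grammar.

TB → b; TA → a; S → a; P → b; S → P TB; S → P TA; P → S X0; X0 → TA TA; P → TA TA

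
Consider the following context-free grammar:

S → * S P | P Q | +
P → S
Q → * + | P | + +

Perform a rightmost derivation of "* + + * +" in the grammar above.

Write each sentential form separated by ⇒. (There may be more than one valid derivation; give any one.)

S ⇒ * S P ⇒ * S S ⇒ * S P Q ⇒ * S P * + ⇒ * S S * + ⇒ * S + * + ⇒ * + + * +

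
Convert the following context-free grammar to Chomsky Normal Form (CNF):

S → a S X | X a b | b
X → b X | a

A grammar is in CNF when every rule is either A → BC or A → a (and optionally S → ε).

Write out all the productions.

TA → a; TB → b; S → b; X → a; S → TA X0; X0 → S X; S → X X1; X1 → TA TB; X → TB X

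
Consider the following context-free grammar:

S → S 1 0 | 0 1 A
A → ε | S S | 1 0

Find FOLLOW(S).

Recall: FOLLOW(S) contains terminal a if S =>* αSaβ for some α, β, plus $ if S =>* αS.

We compute FOLLOW(S) using the standard algorithm.
FOLLOW(S) starts with {$}.
FIRST(A) = {0, 1, ε}
FIRST(S) = {0}
FOLLOW(A) = {$, 0, 1}
FOLLOW(S) = {$, 0, 1}
Therefore, FOLLOW(S) = {$, 0, 1}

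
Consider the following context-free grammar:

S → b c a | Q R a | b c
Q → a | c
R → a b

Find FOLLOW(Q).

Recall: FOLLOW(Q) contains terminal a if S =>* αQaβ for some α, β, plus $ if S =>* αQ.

We compute FOLLOW(Q) using the standard algorithm.
FOLLOW(S) starts with {$}.
FIRST(Q) = {a, c}
FIRST(R) = {a}
FIRST(S) = {a, b, c}
FOLLOW(Q) = {a}
FOLLOW(R) = {a}
FOLLOW(S) = {$}
Therefore, FOLLOW(Q) = {a}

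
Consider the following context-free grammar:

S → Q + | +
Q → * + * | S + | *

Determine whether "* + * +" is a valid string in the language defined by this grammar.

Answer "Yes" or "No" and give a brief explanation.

Yes - a valid derivation exists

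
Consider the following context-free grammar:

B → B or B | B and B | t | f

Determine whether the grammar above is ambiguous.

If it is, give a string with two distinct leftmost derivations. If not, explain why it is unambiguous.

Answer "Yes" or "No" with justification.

Yes - the string 'f or t and f and t and t' has two distinct leftmost derivations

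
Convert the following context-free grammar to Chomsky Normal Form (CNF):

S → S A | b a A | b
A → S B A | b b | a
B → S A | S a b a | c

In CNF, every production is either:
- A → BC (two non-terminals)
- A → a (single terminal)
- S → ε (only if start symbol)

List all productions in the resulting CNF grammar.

TB → b; TA → a; S → b; A → a; B → c; S → S A; S → TB X0; X0 → TA A; A → S X1; X1 → B A; A → TB TB; B → S A; B → S X2; X2 → TA X3; X3 → TB TA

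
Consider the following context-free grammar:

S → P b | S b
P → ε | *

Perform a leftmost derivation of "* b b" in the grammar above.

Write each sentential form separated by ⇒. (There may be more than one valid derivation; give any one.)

S ⇒ S b ⇒ P b b ⇒ * b b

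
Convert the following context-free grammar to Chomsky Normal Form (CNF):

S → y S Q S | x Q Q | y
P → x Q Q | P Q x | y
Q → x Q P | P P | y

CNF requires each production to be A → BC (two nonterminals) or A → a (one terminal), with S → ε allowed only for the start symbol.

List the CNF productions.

TY → y; TX → x; S → y; P → y; Q → y; S → TY X0; X0 → S X1; X1 → Q S; S → TX X2; X2 → Q Q; P → TX X3; X3 → Q Q; P → P X4; X4 → Q TX; Q → TX X5; X5 → Q P; Q → P P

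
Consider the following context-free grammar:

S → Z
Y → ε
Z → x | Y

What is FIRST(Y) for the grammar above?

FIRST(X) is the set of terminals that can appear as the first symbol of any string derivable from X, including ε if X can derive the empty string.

We compute FIRST(Y) using the standard algorithm.
FIRST(S) = {x, ε}
FIRST(Y) = {ε}
FIRST(Z) = {x, ε}
Therefore, FIRST(Y) = {ε}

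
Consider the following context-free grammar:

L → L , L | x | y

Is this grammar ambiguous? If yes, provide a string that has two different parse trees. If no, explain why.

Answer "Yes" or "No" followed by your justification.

Yes - the string 'x , y , y , x , x' has two distinct leftmost derivations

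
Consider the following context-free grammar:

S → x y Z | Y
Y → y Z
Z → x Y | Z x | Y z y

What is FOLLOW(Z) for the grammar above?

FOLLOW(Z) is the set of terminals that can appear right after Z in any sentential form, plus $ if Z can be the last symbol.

We compute FOLLOW(Z) using the standard algorithm.
FOLLOW(S) starts with {$}.
FIRST(S) = {x, y}
FIRST(Y) = {y}
FIRST(Z) = {x, y}
FOLLOW(S) = {$}
FOLLOW(Y) = {$, x, z}
FOLLOW(Z) = {$, x, z}
Therefore, FOLLOW(Z) = {$, x, z}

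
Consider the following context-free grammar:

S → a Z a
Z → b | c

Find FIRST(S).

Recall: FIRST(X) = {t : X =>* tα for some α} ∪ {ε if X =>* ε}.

We compute FIRST(S) using the standard algorithm.
FIRST(S) = {a}
FIRST(Z) = {b, c}
Therefore, FIRST(S) = {a}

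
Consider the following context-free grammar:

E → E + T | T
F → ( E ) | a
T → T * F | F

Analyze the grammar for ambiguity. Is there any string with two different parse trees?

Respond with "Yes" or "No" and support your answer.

No - the grammar is unambiguous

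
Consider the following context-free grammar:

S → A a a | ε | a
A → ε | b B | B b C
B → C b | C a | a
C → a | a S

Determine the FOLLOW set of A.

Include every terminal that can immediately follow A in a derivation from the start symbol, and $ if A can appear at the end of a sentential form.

We compute FOLLOW(A) using the standard algorithm.
FOLLOW(S) starts with {$}.
FIRST(A) = {a, b, ε}
FIRST(B) = {a}
FIRST(C) = {a}
FIRST(S) = {a, b, ε}
FOLLOW(A) = {a}
FOLLOW(B) = {a, b}
FOLLOW(C) = {a, b}
FOLLOW(S) = {$, a, b}
Therefore, FOLLOW(A) = {a}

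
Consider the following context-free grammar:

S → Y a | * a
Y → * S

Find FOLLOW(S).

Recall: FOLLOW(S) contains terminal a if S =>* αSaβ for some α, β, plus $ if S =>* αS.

We compute FOLLOW(S) using the standard algorithm.
FOLLOW(S) starts with {$}.
FIRST(S) = {*}
FIRST(Y) = {*}
FOLLOW(S) = {$, a}
FOLLOW(Y) = {a}
Therefore, FOLLOW(S) = {$, a}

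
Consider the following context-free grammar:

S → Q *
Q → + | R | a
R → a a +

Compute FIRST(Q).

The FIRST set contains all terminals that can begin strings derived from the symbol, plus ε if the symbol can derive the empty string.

We compute FIRST(Q) using the standard algorithm.
FIRST(Q) = {+, a}
FIRST(R) = {a}
FIRST(S) = {+, a}
Therefore, FIRST(Q) = {+, a}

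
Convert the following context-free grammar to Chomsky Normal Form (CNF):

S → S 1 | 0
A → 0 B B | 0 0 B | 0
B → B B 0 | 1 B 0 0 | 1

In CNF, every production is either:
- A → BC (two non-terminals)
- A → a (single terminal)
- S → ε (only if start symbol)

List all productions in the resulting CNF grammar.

T1 → 1; S → 0; T0 → 0; A → 0; B → 1; S → S T1; A → T0 X0; X0 → B B; A → T0 X1; X1 → T0 B; B → B X2; X2 → B T0; B → T1 X3; X3 → B X4; X4 → T0 T0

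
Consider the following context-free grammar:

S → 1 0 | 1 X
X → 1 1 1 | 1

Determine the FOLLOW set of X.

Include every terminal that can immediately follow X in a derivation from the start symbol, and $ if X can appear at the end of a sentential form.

We compute FOLLOW(X) using the standard algorithm.
FOLLOW(S) starts with {$}.
FIRST(S) = {1}
FIRST(X) = {1}
FOLLOW(S) = {$}
FOLLOW(X) = {$}
Therefore, FOLLOW(X) = {$}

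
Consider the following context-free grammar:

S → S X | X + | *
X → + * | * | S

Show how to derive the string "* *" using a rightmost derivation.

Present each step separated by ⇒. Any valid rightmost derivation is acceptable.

S ⇒ S X ⇒ S * ⇒ * *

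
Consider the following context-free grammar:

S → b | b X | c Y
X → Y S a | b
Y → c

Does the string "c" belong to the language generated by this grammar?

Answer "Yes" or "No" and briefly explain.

No - no valid derivation exists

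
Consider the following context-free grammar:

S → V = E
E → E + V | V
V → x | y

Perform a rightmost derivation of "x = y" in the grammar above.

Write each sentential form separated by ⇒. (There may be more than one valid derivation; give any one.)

S ⇒ V = E ⇒ V = V ⇒ V = y ⇒ x = y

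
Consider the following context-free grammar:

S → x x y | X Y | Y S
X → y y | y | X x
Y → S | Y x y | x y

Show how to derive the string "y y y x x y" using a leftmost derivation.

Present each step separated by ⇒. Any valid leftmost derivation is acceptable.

S ⇒ X Y ⇒ y y Y ⇒ y y S ⇒ y y X Y ⇒ y y X x Y ⇒ y y y x Y ⇒ y y y x x y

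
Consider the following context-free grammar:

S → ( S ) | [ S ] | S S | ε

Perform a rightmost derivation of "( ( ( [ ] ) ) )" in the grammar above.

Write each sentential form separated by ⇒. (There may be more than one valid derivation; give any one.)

S ⇒ ( S ) ⇒ ( ( S ) ) ⇒ ( ( ( S ) ) ) ⇒ ( ( ( [ S ] ) ) ) ⇒ ( ( ( [ ] ) ) )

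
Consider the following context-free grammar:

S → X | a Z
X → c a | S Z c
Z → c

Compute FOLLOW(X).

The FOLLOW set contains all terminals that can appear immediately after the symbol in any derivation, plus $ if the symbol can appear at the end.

We compute FOLLOW(X) using the standard algorithm.
FOLLOW(S) starts with {$}.
FIRST(S) = {a, c}
FIRST(X) = {a, c}
FIRST(Z) = {c}
FOLLOW(S) = {$, c}
FOLLOW(X) = {$, c}
FOLLOW(Z) = {$, c}
Therefore, FOLLOW(X) = {$, c}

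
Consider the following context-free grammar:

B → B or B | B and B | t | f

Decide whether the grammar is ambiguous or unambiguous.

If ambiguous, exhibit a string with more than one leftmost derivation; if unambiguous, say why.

Ambiguous - the string 'f or f and t and t' has two distinct leftmost derivations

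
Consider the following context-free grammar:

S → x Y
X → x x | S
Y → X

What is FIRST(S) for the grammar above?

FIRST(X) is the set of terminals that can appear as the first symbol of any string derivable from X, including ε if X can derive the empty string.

We compute FIRST(S) using the standard algorithm.
FIRST(S) = {x}
FIRST(X) = {x}
FIRST(Y) = {x}
Therefore, FIRST(S) = {x}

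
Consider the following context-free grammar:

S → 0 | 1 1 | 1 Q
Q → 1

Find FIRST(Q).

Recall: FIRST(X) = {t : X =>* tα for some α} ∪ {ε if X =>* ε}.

We compute FIRST(Q) using the standard algorithm.
FIRST(Q) = {1}
FIRST(S) = {0, 1}
Therefore, FIRST(Q) = {1}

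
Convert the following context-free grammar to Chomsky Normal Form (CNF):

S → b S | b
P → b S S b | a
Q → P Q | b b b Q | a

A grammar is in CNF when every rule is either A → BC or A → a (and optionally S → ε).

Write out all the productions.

TB → b; S → b; P → a; Q → a; S → TB S; P → TB X0; X0 → S X1; X1 → S TB; Q → P Q; Q → TB X2; X2 → TB X3; X3 → TB Q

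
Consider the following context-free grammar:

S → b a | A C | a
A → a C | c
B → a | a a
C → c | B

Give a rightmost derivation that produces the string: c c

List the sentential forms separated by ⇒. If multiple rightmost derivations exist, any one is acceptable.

S ⇒ A C ⇒ A c ⇒ c c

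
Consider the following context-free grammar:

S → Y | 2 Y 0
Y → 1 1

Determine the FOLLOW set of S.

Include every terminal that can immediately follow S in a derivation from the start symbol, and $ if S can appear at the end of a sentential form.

We compute FOLLOW(S) using the standard algorithm.
FOLLOW(S) starts with {$}.
FIRST(S) = {1, 2}
FIRST(Y) = {1}
FOLLOW(S) = {$}
FOLLOW(Y) = {$, 0}
Therefore, FOLLOW(S) = {$}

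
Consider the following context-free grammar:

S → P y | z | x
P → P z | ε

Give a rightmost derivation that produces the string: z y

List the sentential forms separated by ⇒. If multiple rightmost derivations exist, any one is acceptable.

S ⇒ P y ⇒ P z y ⇒ z y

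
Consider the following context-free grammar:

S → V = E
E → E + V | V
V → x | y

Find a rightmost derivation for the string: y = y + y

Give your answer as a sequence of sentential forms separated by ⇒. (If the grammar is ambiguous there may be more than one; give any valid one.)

S ⇒ V = E ⇒ V = E + V ⇒ V = E + y ⇒ V = V + y ⇒ V = y + y ⇒ y = y + y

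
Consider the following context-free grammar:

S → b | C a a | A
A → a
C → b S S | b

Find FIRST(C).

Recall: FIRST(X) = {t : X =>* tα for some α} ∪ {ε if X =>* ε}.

We compute FIRST(C) using the standard algorithm.
FIRST(A) = {a}
FIRST(C) = {b}
FIRST(S) = {a, b}
Therefore, FIRST(C) = {b}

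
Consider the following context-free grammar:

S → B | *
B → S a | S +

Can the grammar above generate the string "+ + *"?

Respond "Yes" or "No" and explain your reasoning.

No - no valid derivation exists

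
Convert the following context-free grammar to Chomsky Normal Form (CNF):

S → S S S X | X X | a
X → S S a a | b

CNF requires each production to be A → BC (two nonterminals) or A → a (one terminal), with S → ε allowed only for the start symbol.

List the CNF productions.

S → a; TA → a; X → b; S → S X0; X0 → S X1; X1 → S X; S → X X; X → S X2; X2 → S X3; X3 → TA TA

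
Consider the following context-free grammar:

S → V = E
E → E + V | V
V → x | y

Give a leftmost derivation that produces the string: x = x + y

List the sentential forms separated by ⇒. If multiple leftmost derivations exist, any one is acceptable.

S ⇒ V = E ⇒ x = E ⇒ x = E + V ⇒ x = V + V ⇒ x = x + V ⇒ x = x + y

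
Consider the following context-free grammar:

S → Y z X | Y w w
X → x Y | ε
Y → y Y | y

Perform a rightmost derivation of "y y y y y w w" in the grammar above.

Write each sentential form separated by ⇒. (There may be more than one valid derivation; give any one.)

S ⇒ Y w w ⇒ y Y w w ⇒ y y Y w w ⇒ y y y Y w w ⇒ y y y y Y w w ⇒ y y y y y w w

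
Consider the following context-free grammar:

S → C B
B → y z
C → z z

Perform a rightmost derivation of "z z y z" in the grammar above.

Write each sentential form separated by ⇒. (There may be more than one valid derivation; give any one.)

S ⇒ C B ⇒ C y z ⇒ z z y z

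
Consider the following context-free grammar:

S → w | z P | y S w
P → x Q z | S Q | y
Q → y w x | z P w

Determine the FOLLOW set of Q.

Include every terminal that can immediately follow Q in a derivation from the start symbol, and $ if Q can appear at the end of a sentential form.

We compute FOLLOW(Q) using the standard algorithm.
FOLLOW(S) starts with {$}.
FIRST(P) = {w, x, y, z}
FIRST(Q) = {y, z}
FIRST(S) = {w, y, z}
FOLLOW(P) = {$, w, y, z}
FOLLOW(Q) = {$, w, y, z}
FOLLOW(S) = {$, w, y, z}
Therefore, FOLLOW(Q) = {$, w, y, z}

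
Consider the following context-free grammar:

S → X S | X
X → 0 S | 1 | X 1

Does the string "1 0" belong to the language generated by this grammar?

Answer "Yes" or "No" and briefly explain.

No - no valid derivation exists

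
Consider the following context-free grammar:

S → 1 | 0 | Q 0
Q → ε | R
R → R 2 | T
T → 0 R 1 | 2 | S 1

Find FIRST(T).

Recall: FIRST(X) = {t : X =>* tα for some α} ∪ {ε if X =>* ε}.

We compute FIRST(T) using the standard algorithm.
FIRST(Q) = {0, 1, 2, ε}
FIRST(R) = {0, 1, 2}
FIRST(S) = {0, 1, 2}
FIRST(T) = {0, 1, 2}
Therefore, FIRST(T) = {0, 1, 2}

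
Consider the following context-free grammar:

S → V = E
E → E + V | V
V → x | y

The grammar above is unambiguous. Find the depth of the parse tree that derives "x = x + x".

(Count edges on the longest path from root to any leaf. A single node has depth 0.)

4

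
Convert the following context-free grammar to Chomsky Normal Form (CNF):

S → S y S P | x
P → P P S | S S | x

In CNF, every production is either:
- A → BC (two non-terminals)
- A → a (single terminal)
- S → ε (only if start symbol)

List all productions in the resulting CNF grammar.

TY → y; S → x; P → x; S → S X0; X0 → TY X1; X1 → S P; P → P X2; X2 → P S; P → S S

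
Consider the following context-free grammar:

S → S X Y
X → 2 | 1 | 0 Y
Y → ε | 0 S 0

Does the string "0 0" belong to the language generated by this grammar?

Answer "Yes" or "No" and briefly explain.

No - no valid derivation exists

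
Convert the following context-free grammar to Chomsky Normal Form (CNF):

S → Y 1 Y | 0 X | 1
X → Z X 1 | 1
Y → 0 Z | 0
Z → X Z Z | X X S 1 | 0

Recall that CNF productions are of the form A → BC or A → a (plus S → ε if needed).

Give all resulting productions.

T1 → 1; T0 → 0; S → 1; X → 1; Y → 0; Z → 0; S → Y X0; X0 → T1 Y; S → T0 X; X → Z X1; X1 → X T1; Y → T0 Z; Z → X X2; X2 → Z Z; Z → X X3; X3 → X X4; X4 → S T1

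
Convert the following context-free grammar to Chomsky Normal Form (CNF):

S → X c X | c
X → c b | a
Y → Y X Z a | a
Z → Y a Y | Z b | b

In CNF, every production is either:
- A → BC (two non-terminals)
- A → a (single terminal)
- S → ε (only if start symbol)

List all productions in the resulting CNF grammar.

TC → c; S → c; TB → b; X → a; TA → a; Y → a; Z → b; S → X X0; X0 → TC X; X → TC TB; Y → Y X1; X1 → X X2; X2 → Z TA; Z → Y X3; X3 → TA Y; Z → Z TB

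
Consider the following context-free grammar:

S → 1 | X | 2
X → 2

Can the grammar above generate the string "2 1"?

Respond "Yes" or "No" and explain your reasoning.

No - no valid derivation exists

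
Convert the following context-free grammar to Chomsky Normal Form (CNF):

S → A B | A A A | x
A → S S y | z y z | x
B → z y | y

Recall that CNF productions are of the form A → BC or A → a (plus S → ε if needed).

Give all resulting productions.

S → x; TY → y; TZ → z; A → x; B → y; S → A B; S → A X0; X0 → A A; A → S X1; X1 → S TY; A → TZ X2; X2 → TY TZ; B → TZ TY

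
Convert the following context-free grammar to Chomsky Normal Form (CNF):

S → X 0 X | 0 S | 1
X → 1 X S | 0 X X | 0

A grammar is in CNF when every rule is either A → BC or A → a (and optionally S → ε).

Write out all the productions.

T0 → 0; S → 1; T1 → 1; X → 0; S → X X0; X0 → T0 X; S → T0 S; X → T1 X1; X1 → X S; X → T0 X2; X2 → X X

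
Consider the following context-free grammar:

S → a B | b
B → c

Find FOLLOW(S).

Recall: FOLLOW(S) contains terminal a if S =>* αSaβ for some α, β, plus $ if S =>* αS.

We compute FOLLOW(S) using the standard algorithm.
FOLLOW(S) starts with {$}.
FIRST(B) = {c}
FIRST(S) = {a, b}
FOLLOW(B) = {$}
FOLLOW(S) = {$}
Therefore, FOLLOW(S) = {$}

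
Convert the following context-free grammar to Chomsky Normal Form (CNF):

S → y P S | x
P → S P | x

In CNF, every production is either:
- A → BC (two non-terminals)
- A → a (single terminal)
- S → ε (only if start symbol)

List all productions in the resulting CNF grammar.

TY → y; S → x; P → x; S → TY X0; X0 → P S; P → S P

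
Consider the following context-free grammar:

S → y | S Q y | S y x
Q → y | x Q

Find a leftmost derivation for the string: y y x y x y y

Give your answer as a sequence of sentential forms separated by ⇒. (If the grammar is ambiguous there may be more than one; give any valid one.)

S ⇒ S Q y ⇒ S y x Q y ⇒ S y x y x Q y ⇒ y y x y x Q y ⇒ y y x y x y y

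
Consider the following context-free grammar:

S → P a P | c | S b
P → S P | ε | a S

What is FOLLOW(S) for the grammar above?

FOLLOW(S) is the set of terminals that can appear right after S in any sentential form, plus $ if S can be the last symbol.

We compute FOLLOW(S) using the standard algorithm.
FOLLOW(S) starts with {$}.
FIRST(P) = {a, c, ε}
FIRST(S) = {a, c}
FOLLOW(P) = {$, a, b, c}
FOLLOW(S) = {$, a, b, c}
Therefore, FOLLOW(S) = {$, a, b, c}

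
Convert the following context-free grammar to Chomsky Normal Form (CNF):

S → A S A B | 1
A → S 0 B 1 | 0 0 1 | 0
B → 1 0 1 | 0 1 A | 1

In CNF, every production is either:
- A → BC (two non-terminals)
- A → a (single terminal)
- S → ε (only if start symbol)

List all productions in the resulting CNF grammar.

S → 1; T0 → 0; T1 → 1; A → 0; B → 1; S → A X0; X0 → S X1; X1 → A B; A → S X2; X2 → T0 X3; X3 → B T1; A → T0 X4; X4 → T0 T1; B → T1 X5; X5 → T0 T1; B → T0 X6; X6 → T1 A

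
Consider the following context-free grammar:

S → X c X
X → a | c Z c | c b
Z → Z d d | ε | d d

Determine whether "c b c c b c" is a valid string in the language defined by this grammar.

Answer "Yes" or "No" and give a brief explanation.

No - no valid derivation exists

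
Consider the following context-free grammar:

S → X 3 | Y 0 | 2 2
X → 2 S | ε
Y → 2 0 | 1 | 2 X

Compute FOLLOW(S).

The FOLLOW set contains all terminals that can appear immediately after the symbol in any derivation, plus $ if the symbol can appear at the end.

We compute FOLLOW(S) using the standard algorithm.
FOLLOW(S) starts with {$}.
FIRST(S) = {1, 2, 3}
FIRST(X) = {2, ε}
FIRST(Y) = {1, 2}
FOLLOW(S) = {$, 0, 3}
FOLLOW(X) = {0, 3}
FOLLOW(Y) = {0}
Therefore, FOLLOW(S) = {$, 0, 3}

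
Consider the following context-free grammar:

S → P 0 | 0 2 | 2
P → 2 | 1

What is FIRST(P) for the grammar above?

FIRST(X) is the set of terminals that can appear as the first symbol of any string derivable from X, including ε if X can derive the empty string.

We compute FIRST(P) using the standard algorithm.
FIRST(P) = {1, 2}
FIRST(S) = {0, 1, 2}
Therefore, FIRST(P) = {1, 2}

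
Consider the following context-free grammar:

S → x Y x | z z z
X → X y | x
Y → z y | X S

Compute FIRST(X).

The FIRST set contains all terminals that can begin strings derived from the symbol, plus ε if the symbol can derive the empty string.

We compute FIRST(X) using the standard algorithm.
FIRST(S) = {x, z}
FIRST(X) = {x}
FIRST(Y) = {x, z}
Therefore, FIRST(X) = {x}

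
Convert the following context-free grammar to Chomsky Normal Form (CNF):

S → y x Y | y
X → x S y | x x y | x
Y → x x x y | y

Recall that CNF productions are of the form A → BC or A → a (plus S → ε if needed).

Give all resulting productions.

TY → y; TX → x; S → y; X → x; Y → y; S → TY X0; X0 → TX Y; X → TX X1; X1 → S TY; X → TX X2; X2 → TX TY; Y → TX X3; X3 → TX X4; X4 → TX TY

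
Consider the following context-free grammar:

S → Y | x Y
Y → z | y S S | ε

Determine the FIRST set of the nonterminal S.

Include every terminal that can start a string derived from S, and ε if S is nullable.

We compute FIRST(S) using the standard algorithm.
FIRST(S) = {x, y, z, ε}
FIRST(Y) = {y, z, ε}
Therefore, FIRST(S) = {x, y, z, ε}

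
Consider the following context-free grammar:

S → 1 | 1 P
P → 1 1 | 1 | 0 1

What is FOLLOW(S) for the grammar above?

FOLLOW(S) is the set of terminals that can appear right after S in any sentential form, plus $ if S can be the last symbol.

We compute FOLLOW(S) using the standard algorithm.
FOLLOW(S) starts with {$}.
FIRST(P) = {0, 1}
FIRST(S) = {1}
FOLLOW(P) = {$}
FOLLOW(S) = {$}
Therefore, FOLLOW(S) = {$}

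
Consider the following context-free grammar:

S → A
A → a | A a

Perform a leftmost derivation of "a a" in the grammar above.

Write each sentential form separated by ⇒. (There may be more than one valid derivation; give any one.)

S ⇒ A ⇒ A a ⇒ a a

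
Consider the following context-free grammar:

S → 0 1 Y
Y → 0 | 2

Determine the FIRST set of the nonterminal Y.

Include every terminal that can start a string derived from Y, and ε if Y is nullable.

We compute FIRST(Y) using the standard algorithm.
FIRST(S) = {0}
FIRST(Y) = {0, 2}
Therefore, FIRST(Y) = {0, 2}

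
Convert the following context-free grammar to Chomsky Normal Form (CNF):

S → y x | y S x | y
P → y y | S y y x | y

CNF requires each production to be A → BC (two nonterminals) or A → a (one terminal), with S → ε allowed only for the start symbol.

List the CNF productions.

TY → y; TX → x; S → y; P → y; S → TY TX; S → TY X0; X0 → S TX; P → TY TY; P → S X1; X1 → TY X2; X2 → TY TX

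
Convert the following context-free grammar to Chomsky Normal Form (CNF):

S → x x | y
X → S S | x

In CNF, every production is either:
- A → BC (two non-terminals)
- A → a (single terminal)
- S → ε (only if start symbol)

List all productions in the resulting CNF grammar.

TX → x; S → y; X → x; S → TX TX; X → S S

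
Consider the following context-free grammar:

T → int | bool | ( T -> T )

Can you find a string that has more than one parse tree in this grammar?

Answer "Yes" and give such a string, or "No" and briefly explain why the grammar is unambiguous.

No - the grammar is unambiguous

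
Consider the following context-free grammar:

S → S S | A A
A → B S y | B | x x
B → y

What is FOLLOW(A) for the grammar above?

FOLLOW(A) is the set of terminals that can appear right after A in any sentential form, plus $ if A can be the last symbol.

We compute FOLLOW(A) using the standard algorithm.
FOLLOW(S) starts with {$}.
FIRST(A) = {x, y}
FIRST(B) = {y}
FIRST(S) = {x, y}
FOLLOW(A) = {$, x, y}
FOLLOW(B) = {$, x, y}
FOLLOW(S) = {$, x, y}
Therefore, FOLLOW(A) = {$, x, y}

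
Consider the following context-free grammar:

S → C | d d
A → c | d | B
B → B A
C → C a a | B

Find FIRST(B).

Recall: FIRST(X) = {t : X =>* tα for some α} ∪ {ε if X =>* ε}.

We compute FIRST(B) using the standard algorithm.
FIRST(A) = {c, d}
FIRST(B) = {}
FIRST(C) = {}
FIRST(S) = {d}
Therefore, FIRST(B) = {}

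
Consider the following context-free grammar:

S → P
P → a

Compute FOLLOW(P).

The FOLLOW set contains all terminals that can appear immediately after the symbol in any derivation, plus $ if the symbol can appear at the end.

We compute FOLLOW(P) using the standard algorithm.
FOLLOW(S) starts with {$}.
FIRST(P) = {a}
FIRST(S) = {a}
FOLLOW(P) = {$}
FOLLOW(S) = {$}
Therefore, FOLLOW(P) = {$}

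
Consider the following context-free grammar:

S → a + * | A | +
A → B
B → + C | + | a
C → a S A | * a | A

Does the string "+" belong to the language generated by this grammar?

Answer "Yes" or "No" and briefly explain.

Yes - a valid derivation exists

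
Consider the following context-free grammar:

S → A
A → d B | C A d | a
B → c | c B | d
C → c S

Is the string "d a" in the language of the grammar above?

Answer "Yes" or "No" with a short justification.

No - no valid derivation exists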